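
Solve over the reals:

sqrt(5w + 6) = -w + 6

Square both sides: 5w + 6 = (-w + 6)^2.
Expand and rearrange: w^2 - 17w + 30 = 0.
Solving gives w = 15 or w = 2.
Check each candidate in the original equation:
  w = 15: sqrt(81) = 9, while -w + 6 = -9 — extraneous.
  w = 2: sqrt(16) = 4, while -w + 6 = 4 — valid.

w = 2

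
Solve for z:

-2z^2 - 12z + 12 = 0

z = -6.873 or z = 0.873

Discriminant: (-12)^2 - 4*(-2)*12 = 240.
Quadratic formula: z = (12 +/- sqrt(240)) / (-4).
So z = -sqrt(15) - 3 ~= -6.873 or z = -3 + sqrt(15) ~= 0.873.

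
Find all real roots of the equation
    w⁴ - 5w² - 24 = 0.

Let u = w². The equation becomes u² - 5u - 24 = 0.
Factor: (u + 3)(u - 8) = 0, so u = -3 or u = 8.
w² = -3 < 0 has no real solution.
w² = 8 gives w = ±2·√(2) ≈ ±2.8284.

w = -2.8284 or w = 2.8284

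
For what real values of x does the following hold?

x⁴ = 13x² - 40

x = -2.8284 or x = -2.2361 or x = 2.2361 or x = 2.8284

Let u = x². The equation becomes u² - 13u + 40 = 0.
Factor: (u - 5)(u - 8) = 0, so u = 5 or u = 8.
x² = 5 gives x = ±√(5) ≈ ±2.2361.
x² = 8 gives x = ±2·√(2) ≈ ±2.8284.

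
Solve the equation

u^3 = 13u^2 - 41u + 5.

u = 0.127 or u = 5 or u = 7.873

Rearrange: u^3 - 13u^2 + 41u - 5 = 0.
Possible rational roots are divisors of -5. Testing u = 5 gives 0, so (u - 5) is a factor.
Divide: u^3 - 13u^2 + 41u - 5 = (u - 5)(u^2 - 8u + 1).
Apply the quadratic formula to u^2 - 8u + 1 = 0: u = (8 +/- sqrt(60))/2, i.e. u ~= 7.873 or u ~= 0.127.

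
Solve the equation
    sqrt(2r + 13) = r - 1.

r = 6

Square both sides: 2r + 13 = (r - 1)^2.
Expand and rearrange: r^2 - 4r - 12 = 0.
Solving gives r = 6 or r = -2.
Check each candidate in the original equation:
  r = 6: sqrt(25) = 5, while r - 1 = 5 — valid.
  r = -2: sqrt(9) = 3, while r - 1 = -3 — extraneous.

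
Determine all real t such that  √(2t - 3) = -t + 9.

t = 6

Square both sides: 2t - 3 = (-t + 9)².
Expand and rearrange: t² - 20t + 84 = 0.
Solving gives t = 14 or t = 6.
Check each candidate in the original equation:
  t = 14: √(25) = 5, while -t + 9 = -5 — extraneous.
  t = 6: √(9) = 3, while -t + 9 = 3 — valid.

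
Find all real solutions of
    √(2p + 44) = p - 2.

Square both sides: 2p + 44 = (p - 2)².
Expand and rearrange: p² - 6p - 40 = 0.
Solving gives p = 10 or p = -4.
Check each candidate in the original equation:
  p = 10: √(64) = 8, while p - 2 = 8 — valid.
  p = -4: √(36) = 6, while p - 2 = -6 — extraneous.

p = 10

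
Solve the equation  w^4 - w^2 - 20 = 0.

Let u = w^2. The equation becomes u^2 - u - 20 = 0.
Factor: (u + 4)(u - 5) = 0, so u = -4 or u = 5.
w^2 = -4 < 0 has no real solution.
w^2 = 5 gives w = +/-sqrt(5) ~= +/-2.2361.

w = -2.2361 or w = 2.2361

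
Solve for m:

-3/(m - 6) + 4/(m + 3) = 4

m = -1.895 or m = 5.145

Multiply both sides by (m - 6)(m + 3):
-3(m + 3) + 4(m - 6) = 4(m - 6)(m + 3).
Expand and collect terms: 4m^2 - 13m - 39 = 0.
By the quadratic formula, m = (13 +/- sqrt(793)) / 8, so m ~= 5.145 or m ~= -1.895.
Neither value makes a denominator zero (m != 6, m != -3), so both are valid.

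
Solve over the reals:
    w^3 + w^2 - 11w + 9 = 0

Possible rational roots are divisors of 9. Testing w = 1 gives 0, so (w - 1) is a factor.
Divide: w^3 + w^2 - 11w + 9 = (w - 1)(w^2 + 2w - 9).
Apply the quadratic formula to w^2 + 2w - 9 = 0: w = (-2 +/- sqrt(40))/2, i.e. w ~= 2.1623 or w ~= -4.1623.

w = -4.1623 or w = 1 or w = 2.1623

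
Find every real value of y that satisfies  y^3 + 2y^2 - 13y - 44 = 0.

Possible rational roots are divisors of -44. Testing y = 4 gives 0, so (y - 4) is a factor.
Divide: y^3 + 2y^2 - 13y - 44 = (y - 4)(y^2 + 6y + 11).
The quadratic y^2 + 6y + 11 has discriminant -8 < 0, so no further real roots.

y = 4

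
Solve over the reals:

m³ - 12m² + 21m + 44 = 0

m = -1.1962 or m = 4 or m = 9.1962

Possible rational roots are divisors of 44. Testing m = 4 gives 0, so (m - 4) is a factor.
Divide: m³ - 12m² + 21m + 44 = (m - 4)(m² - 8m - 11).
Apply the quadratic formula to m² - 8m - 11 = 0: m = (8 ± √108)/2, i.e. m ≈ 9.1962 or m ≈ -1.1962.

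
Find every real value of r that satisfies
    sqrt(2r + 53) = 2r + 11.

r = -2

Square both sides: 2r + 53 = (2r + 11)^2.
Expand and rearrange: 4r^2 + 42r + 68 = 0.
Solving gives r = -2 or r = -8.5.
Check each candidate in the original equation:
  r = -2: sqrt(49) = 7, while 2r + 11 = 7 — valid.
  r = -8.5: sqrt(36) = 6, while 2r + 11 = -6 — extraneous.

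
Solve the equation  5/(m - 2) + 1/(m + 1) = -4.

m = -1.3956 or m = 0.8956

Multiply both sides by (m - 2)(m + 1):
5(m + 1) + (m - 2) = -4(m - 2)(m + 1).
Expand and collect terms: -4m² - 2m + 5 = 0.
By the quadratic formula, m = (2 ± √84) / -8, so m ≈ -1.3956 or m ≈ 0.8956.
Neither value makes a denominator zero (m ≠ 2, m ≠ -1), so both are valid.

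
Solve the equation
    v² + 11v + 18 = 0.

Factor: (v + 9)(v + 2) = 0.
So v = -9 or v = -2.

v = -9 or v = -2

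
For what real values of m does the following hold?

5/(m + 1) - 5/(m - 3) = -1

m = -3.899 or m = 5.899

Multiply both sides by (m + 1)(m - 3):
5(m - 3) - 5(m + 1) = -(m + 1)(m - 3).
Expand and collect terms: -m² + 2m + 23 = 0.
By the quadratic formula, m = (-2 ± √96) / -2, so m ≈ -3.899 or m ≈ 5.899.
Neither value makes a denominator zero (m ≠ -1, m ≠ 3), so both are valid.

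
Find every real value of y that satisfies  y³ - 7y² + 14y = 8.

y = 1 or y = 2 or y = 4

Rearrange: y³ - 7y² + 14y - 8 = 0.
Possible rational roots are divisors of -8. Testing y = 1 gives 0, so (y - 1) is a factor.
Divide: y³ - 7y² + 14y - 8 = (y - 1)(y² - 6y + 8).
Factor the quadratic: y = 4 or y = 2.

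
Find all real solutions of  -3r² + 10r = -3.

r = -0.277 or r = 3.6103

Rearrange to standard form: -3r² + 10r + 3 = 0.
Discriminant: (10)² − 4·(-3)·3 = 136.
Quadratic formula: r = (-10 ± √136) / (-6).
So r = 5/3 - √(34)/3 ≈ -0.277 or r = 5/3 + √(34)/3 ≈ 3.6103.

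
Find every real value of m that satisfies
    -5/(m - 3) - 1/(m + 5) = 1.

m = -7 or m = -1

Multiply both sides by (m - 3)(m + 5):
-5(m + 5) - (m - 3) = (m - 3)(m + 5).
Expand and collect terms: m² + 8m + 7 = 0.
Factor or apply the quadratic formula: m = -1 or m = -7.
Neither value makes a denominator zero (m ≠ 3, m ≠ -5), so both are valid.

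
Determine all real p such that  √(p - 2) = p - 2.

Square both sides: p - 2 = (p - 2)².
Expand and rearrange: p² - 5p + 6 = 0.
Solving gives p = 3 or p = 2.
Check each candidate in the original equation:
  p = 3: √(1) = 1, while p - 2 = 1 — valid.
  p = 2: √(0) = 0, while p - 2 = 0 — valid.

p = 2 or p = 3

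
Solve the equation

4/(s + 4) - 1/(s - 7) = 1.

s = 0.7639 or s = 5.2361

Multiply both sides by (s + 4)(s - 7):
4(s - 7) - (s + 4) = (s + 4)(s - 7).
Expand and collect terms: s^2 - 6s + 4 = 0.
By the quadratic formula, s = (6 +/- sqrt(20)) / 2, so s ~= 5.2361 or s ~= 0.7639.
Neither value makes a denominator zero (s != -4, s != 7), so both are valid.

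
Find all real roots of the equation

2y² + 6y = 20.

y = -5 or y = 2

Bring every term to one side: 2y² + 6y - 20 = 0.
Factor: 2(y - 2)(y + 5) = 0.
So y = 2 or y = -5.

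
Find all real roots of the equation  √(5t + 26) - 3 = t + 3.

t = -5 or t = -2

Isolate the radical: √(5t + 26) = t + 6.
Square both sides: 5t + 26 = (t + 6)².
Expand and rearrange: t² + 7t + 10 = 0.
Solving gives t = -2 or t = -5.
Check each candidate in the original equation:
  t = -2: √(16) = 4, while t + 6 = 4 — valid.
  t = -5: √(1) = 1, while t + 6 = 1 — valid.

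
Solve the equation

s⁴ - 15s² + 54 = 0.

Let u = s². The equation becomes u² - 15u + 54 = 0.
Factor: (u - 9)(u - 6) = 0, so u = 9 or u = 6.
s² = 9 gives s = ±3.
s² = 6 gives s = ±√(6) ≈ ±2.4495.

s = -3 or s = -2.4495 or s = 2.4495 or s = 3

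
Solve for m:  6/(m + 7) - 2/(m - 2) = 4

m = -5.3912 or m = 1.3912

Multiply both sides by (m + 7)(m - 2):
6(m - 2) - 2(m + 7) = 4(m + 7)(m - 2).
Expand and collect terms: 4m² + 16m - 30 = 0.
By the quadratic formula, m = (-16 ± √736) / 8, so m ≈ 1.3912 or m ≈ -5.3912.
Neither value makes a denominator zero (m ≠ -7, m ≠ 2), so both are valid.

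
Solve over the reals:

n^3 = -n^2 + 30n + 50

Rearrange: n^3 + n^2 - 30n - 50 = 0.
Possible rational roots are divisors of -50. Testing n = -5 gives 0, so (n + 5) is a factor.
Divide: n^3 + n^2 - 30n - 50 = (n + 5)(n^2 - 4n - 10).
Apply the quadratic formula to n^2 - 4n - 10 = 0: n = (4 +/- sqrt(56))/2, i.e. n ~= 5.7417 or n ~= -1.7417.

n = -5 or n = -1.7417 or n = 5.7417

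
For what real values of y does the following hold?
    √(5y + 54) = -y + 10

Square both sides: 5y + 54 = (-y + 10)².
Expand and rearrange: y² - 25y + 46 = 0.
Solving gives y = 23 or y = 2.
Check each candidate in the original equation:
  y = 23: √(169) = 13, while -y + 10 = -13 — extraneous.
  y = 2: √(64) = 8, while -y + 10 = 8 — valid.

y = 2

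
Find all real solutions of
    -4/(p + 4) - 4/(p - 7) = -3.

p = -2.826 or p = 8.4926

Multiply both sides by (p + 4)(p - 7):
-4(p - 7) - 4(p + 4) = -3(p + 4)(p - 7).
Expand and collect terms: -3p² + 17p + 72 = 0.
By the quadratic formula, p = (-17 ± √1153) / -6, so p ≈ -2.826 or p ≈ 8.4926.
Neither value makes a denominator zero (p ≠ -4, p ≠ 7), so both are valid.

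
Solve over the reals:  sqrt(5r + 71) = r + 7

r = 2

Square both sides: 5r + 71 = (r + 7)^2.
Expand and rearrange: r^2 + 9r - 22 = 0.
Solving gives r = 2 or r = -11.
Check each candidate in the original equation:
  r = 2: sqrt(81) = 9, while r + 7 = 9 — valid.
  r = -11: sqrt(16) = 4, while r + 7 = -4 — extraneous.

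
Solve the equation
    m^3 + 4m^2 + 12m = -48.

Rearrange: m^3 + 4m^2 + 12m + 48 = 0.
Possible rational roots are divisors of 48. Testing m = -4 gives 0, so (m + 4) is a factor.
Divide: m^3 + 4m^2 + 12m + 48 = (m + 4)(m^2 + 12).
The quadratic m^2 + 12 has discriminant -48 < 0, so no further real roots.

m = -4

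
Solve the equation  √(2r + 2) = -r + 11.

Square both sides: 2r + 2 = (-r + 11)².
Expand and rearrange: r² - 24r + 119 = 0.
Solving gives r = 17 or r = 7.
Check each candidate in the original equation:
  r = 17: √(36) = 6, while -r + 11 = -6 — extraneous.
  r = 7: √(16) = 4, while -r + 11 = 4 — valid.

r = 7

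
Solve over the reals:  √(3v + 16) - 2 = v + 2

v = 0

Isolate the radical: √(3v + 16) = v + 4.
Square both sides: 3v + 16 = (v + 4)².
Expand and rearrange: v² + 5v = 0.
Solving gives v = 0 or v = -5.
Check each candidate in the original equation:
  v = 0: √(16) = 4, while v + 4 = 4 — valid.
  v = -5: √(1) = 1, while v + 4 = -1 — extraneous.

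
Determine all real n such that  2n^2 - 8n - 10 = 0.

Factor: 2(n - 5)(n + 1) = 0.
So n = 5 or n = -1.

n = -1 or n = 5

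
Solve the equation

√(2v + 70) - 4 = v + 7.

v = -3

Isolate the radical: √(2v + 70) = v + 11.
Square both sides: 2v + 70 = (v + 11)².
Expand and rearrange: v² + 20v + 51 = 0.
Solving gives v = -3 or v = -17.
Check each candidate in the original equation:
  v = -3: √(64) = 8, while v + 11 = 8 — valid.
  v = -17: √(36) = 6, while v + 11 = -6 — extraneous.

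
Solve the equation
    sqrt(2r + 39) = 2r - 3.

Square both sides: 2r + 39 = (2r - 3)^2.
Expand and rearrange: 4r^2 - 14r - 30 = 0.
Solving gives r = 5 or r = -1.5.
Check each candidate in the original equation:
  r = 5: sqrt(49) = 7, while 2r - 3 = 7 — valid.
  r = -1.5: sqrt(36) = 6, while 2r - 3 = -6 — extraneous.

r = 5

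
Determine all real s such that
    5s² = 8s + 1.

s = -0.1165 or s = 1.7165

Rearrange to standard form: 5s² - 8s - 1 = 0.
Discriminant: (-8)² − 4·5·(-1) = 84.
Quadratic formula: s = (8 ± √84) / 10.
So s = 4/5 + √(21)/5 ≈ 1.7165 or s = 4/5 - √(21)/5 ≈ -0.1165.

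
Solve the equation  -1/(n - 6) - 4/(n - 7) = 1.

n = 1.7639 or n = 6.2361

Multiply both sides by (n - 6)(n - 7):
-(n - 7) - 4(n - 6) = (n - 6)(n - 7).
Expand and collect terms: n^2 - 8n + 11 = 0.
By the quadratic formula, n = (8 +/- sqrt(20)) / 2, so n ~= 6.2361 or n ~= 1.7639.
Neither value makes a denominator zero (n != 6, n != 7), so both are valid.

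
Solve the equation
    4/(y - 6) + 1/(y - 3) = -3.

y = 2.4648 or y = 4.8685

Multiply both sides by (y - 6)(y - 3):
4(y - 3) + (y - 6) = -3(y - 6)(y - 3).
Expand and collect terms: -3y^2 + 22y - 36 = 0.
By the quadratic formula, y = (-22 +/- sqrt(52)) / -6, so y ~= 2.4648 or y ~= 4.8685.
Neither value makes a denominator zero (y != 6, y != 3), so both are valid.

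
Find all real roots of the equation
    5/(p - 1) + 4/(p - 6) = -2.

Multiply both sides by (p - 1)(p - 6):
5(p - 6) + 4(p - 1) = -2(p - 1)(p - 6).
Expand and collect terms: -2p^2 + 5p + 22 = 0.
By the quadratic formula, p = (-5 +/- sqrt(201)) / -4, so p ~= -2.2944 or p ~= 4.7944.
Neither value makes a denominator zero (p != 1, p != 6), so both are valid.

p = -2.2944 or p = 4.7944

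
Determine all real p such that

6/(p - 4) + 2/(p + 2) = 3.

Multiply both sides by (p - 4)(p + 2):
6(p + 2) + 2(p - 4) = 3(p - 4)(p + 2).
Expand and collect terms: 3p^2 - 14p - 28 = 0.
By the quadratic formula, p = (14 +/- sqrt(532)) / 6, so p ~= 6.1775 or p ~= -1.5109.
Neither value makes a denominator zero (p != 4, p != -2), so both are valid.

p = -1.5109 or p = 6.1775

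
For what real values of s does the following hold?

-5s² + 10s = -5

s = -0.4142 or s = 2.4142

Rearrange to standard form: -5s² + 10s + 5 = 0.
Discriminant: (10)² − 4·(-5)·5 = 200.
Quadratic formula: s = (-10 ± √200) / (-10).
So s = 1 - √(2) ≈ -0.4142 or s = 1 + √(2) ≈ 2.4142.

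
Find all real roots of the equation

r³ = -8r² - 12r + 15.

r = -5 or r = -3.7913 or r = 0.7913

Rearrange: r³ + 8r² + 12r - 15 = 0.
Possible rational roots are divisors of -15. Testing r = -5 gives 0, so (r + 5) is a factor.
Divide: r³ + 8r² + 12r - 15 = (r + 5)(r² + 3r - 3).
Apply the quadratic formula to r² + 3r - 3 = 0: r = (-3 ± √21)/2, i.e. r ≈ 0.7913 or r ≈ -3.7913.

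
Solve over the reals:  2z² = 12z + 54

Bring every term to one side: 2z² - 12z - 54 = 0.
Factor: 2(z - 9)(z + 3) = 0.
So z = 9 or z = -3.

z = -3 or z = 9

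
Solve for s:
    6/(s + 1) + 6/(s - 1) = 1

Multiply both sides by (s + 1)(s - 1):
6(s - 1) + 6(s + 1) = (s + 1)(s - 1).
Expand and collect terms: s² - 12s - 1 = 0.
By the quadratic formula, s = (12 ± √148) / 2, so s ≈ 12.0828 or s ≈ -0.0828.
Neither value makes a denominator zero (s ≠ -1, s ≠ 1), so both are valid.

s = -0.0828 or s = 12.0828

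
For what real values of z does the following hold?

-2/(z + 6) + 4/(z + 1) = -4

Multiply both sides by (z + 6)(z + 1):
-2(z + 1) + 4(z + 6) = -4(z + 6)(z + 1).
Expand and collect terms: -4z^2 - 30z - 46 = 0.
By the quadratic formula, z = (30 +/- sqrt(164)) / -8, so z ~= -5.3508 or z ~= -2.1492.
Neither value makes a denominator zero (z != -6, z != -1), so both are valid.

z = -5.3508 or z = -2.1492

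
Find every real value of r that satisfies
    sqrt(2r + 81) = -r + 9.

r = 0

Square both sides: 2r + 81 = (-r + 9)^2.
Expand and rearrange: r^2 - 20r = 0.
Solving gives r = 20 or r = 0.
Check each candidate in the original equation:
  r = 20: sqrt(121) = 11, while -r + 9 = -11 — extraneous.
  r = 0: sqrt(81) = 9, while -r + 9 = 9 — valid.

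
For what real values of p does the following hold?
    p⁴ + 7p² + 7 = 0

Let u = p². The equation becomes u² + 7u + 7 = 0.
By the quadratic formula, u = -7/2 + √(21)/2 or u = -7/2 - √(21)/2.
p² = -7/2 + √(21)/2 < 0 has no real solution.
p² = -7/2 - √(21)/2 < 0 has no real solution.

No real solutions.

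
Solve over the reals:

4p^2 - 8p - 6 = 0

p = -0.5811 or p = 2.5811

Discriminant: (-8)^2 - 4*4*(-6) = 160.
Quadratic formula: p = (8 +/- sqrt(160)) / 8.
So p = 1 + sqrt(10)/2 ~= 2.5811 or p = 1 - sqrt(10)/2 ~= -0.5811.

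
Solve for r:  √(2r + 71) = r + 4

Square both sides: 2r + 71 = (r + 4)².
Expand and rearrange: r² + 6r - 55 = 0.
Solving gives r = 5 or r = -11.
Check each candidate in the original equation:
  r = 5: √(81) = 9, while r + 4 = 9 — valid.
  r = -11: √(49) = 7, while r + 4 = -7 — extraneous.

r = 5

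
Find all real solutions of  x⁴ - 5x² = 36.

Let u = x². The equation becomes u² - 5u - 36 = 0.
Factor: (u + 4)(u - 9) = 0, so u = -4 or u = 9.
x² = -4 < 0 has no real solution.
x² = 9 gives x = ±3.

x = -3 or x = 3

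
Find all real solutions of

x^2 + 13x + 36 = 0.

Factor: (x + 4)(x + 9) = 0.
So x = -4 or x = -9.

x = -9 or x = -4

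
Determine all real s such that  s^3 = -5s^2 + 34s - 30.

s = -9.099 or s = 1.099 or s = 3

Rearrange: s^3 + 5s^2 - 34s + 30 = 0.
Possible rational roots are divisors of 30. Testing s = 3 gives 0, so (s - 3) is a factor.
Divide: s^3 + 5s^2 - 34s + 30 = (s - 3)(s^2 + 8s - 10).
Apply the quadratic formula to s^2 + 8s - 10 = 0: s = (-8 +/- sqrt(104))/2, i.e. s ~= 1.099 or s ~= -9.099.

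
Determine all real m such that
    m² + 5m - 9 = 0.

Discriminant: (5)² − 4·1·(-9) = 61.
Quadratic formula: m = (-5 ± √61) / 2.
So m = -5/2 + √(61)/2 ≈ 1.4051 or m = -√(61)/2 - 5/2 ≈ -6.4051.

m = -6.4051 or m = 1.4051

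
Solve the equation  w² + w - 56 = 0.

w = -8 or w = 7

Factor: (w + 8)(w - 7) = 0.
So w = -8 or w = 7.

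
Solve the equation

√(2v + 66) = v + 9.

v = -1

Square both sides: 2v + 66 = (v + 9)².
Expand and rearrange: v² + 16v + 15 = 0.
Solving gives v = -1 or v = -15.
Check each candidate in the original equation:
  v = -1: √(64) = 8, while v + 9 = 8 — valid.
  v = -15: √(36) = 6, while v + 9 = -6 — extraneous.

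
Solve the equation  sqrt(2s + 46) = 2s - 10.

Square both sides: 2s + 46 = (2s - 10)^2.
Expand and rearrange: 4s^2 - 42s + 54 = 0.
Solving gives s = 9 or s = 1.5.
Check each candidate in the original equation:
  s = 9: sqrt(64) = 8, while 2s - 10 = 8 — valid.
  s = 1.5: sqrt(49) = 7, while 2s - 10 = -7 — extraneous.

s = 9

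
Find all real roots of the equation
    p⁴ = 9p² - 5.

p = -2.8992 or p = -0.7713 or p = 0.7713 or p = 2.8992

Let u = p². The equation becomes u² - 9u + 5 = 0.
By the quadratic formula, u = √(61)/2 + 9/2 or u = 9/2 - √(61)/2.
p² = √(61)/2 + 9/2 gives p = ±√(√(61)/2 + 9/2) ≈ ±2.8992.
p² = 9/2 - √(61)/2 gives p = ±√(9/2 - √(61)/2) ≈ ±0.7713.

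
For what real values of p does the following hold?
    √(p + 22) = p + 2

Square both sides: p + 22 = (p + 2)².
Expand and rearrange: p² + 3p - 18 = 0.
Solving gives p = 3 or p = -6.
Check each candidate in the original equation:
  p = 3: √(25) = 5, while p + 2 = 5 — valid.
  p = -6: √(16) = 4, while p + 2 = -4 — extraneous.

p = 3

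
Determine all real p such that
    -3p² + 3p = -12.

Rearrange to standard form: -3p² + 3p + 12 = 0.
Discriminant: (3)² − 4·(-3)·12 = 153.
Quadratic formula: p = (-3 ± √153) / (-6).
So p = 1/2 - √(17)/2 ≈ -1.5616 or p = 1/2 + √(17)/2 ≈ 2.5616.

p = -1.5616 or p = 2.5616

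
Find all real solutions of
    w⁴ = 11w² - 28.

w = -2.6458 or w = -2 or w = 2 or w = 2.6458

Let u = w². The equation becomes u² - 11u + 28 = 0.
Factor: (u - 4)(u - 7) = 0, so u = 4 or u = 7.
w² = 4 gives w = ±2.
w² = 7 gives w = ±√(7) ≈ ±2.6458.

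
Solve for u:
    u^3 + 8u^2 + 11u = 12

Rearrange: u^3 + 8u^2 + 11u - 12 = 0.
Possible rational roots are divisors of -12. Testing u = -3 gives 0, so (u + 3) is a factor.
Divide: u^3 + 8u^2 + 11u - 12 = (u + 3)(u^2 + 5u - 4).
Apply the quadratic formula to u^2 + 5u - 4 = 0: u = (-5 +/- sqrt(41))/2, i.e. u ~= 0.7016 or u ~= -5.7016.

u = -5.7016 or u = -3 or u = 0.7016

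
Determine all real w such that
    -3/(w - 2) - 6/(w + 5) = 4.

w = -6.6425 or w = 1.3925

Multiply both sides by (w - 2)(w + 5):
-3(w + 5) - 6(w - 2) = 4(w - 2)(w + 5).
Expand and collect terms: 4w² + 21w - 37 = 0.
By the quadratic formula, w = (-21 ± √1033) / 8, so w ≈ 1.3925 or w ≈ -6.6425.
Neither value makes a denominator zero (w ≠ 2, w ≠ -5), so both are valid.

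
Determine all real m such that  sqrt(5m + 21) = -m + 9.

Square both sides: 5m + 21 = (-m + 9)^2.
Expand and rearrange: m^2 - 23m + 60 = 0.
Solving gives m = 20 or m = 3.
Check each candidate in the original equation:
  m = 20: sqrt(121) = 11, while -m + 9 = -11 — extraneous.
  m = 3: sqrt(36) = 6, while -m + 9 = 6 — valid.

m = 3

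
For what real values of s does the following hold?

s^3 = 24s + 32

Rearrange: s^3 - 24s - 32 = 0.
Possible rational roots are divisors of -32. Testing s = -4 gives 0, so (s + 4) is a factor.
Divide: s^3 - 24s - 32 = (s + 4)(s^2 - 4s - 8).
Apply the quadratic formula to s^2 - 4s - 8 = 0: s = (4 +/- sqrt(48))/2, i.e. s ~= 5.4641 or s ~= -1.4641.

s = -4 or s = -1.4641 or s = 5.4641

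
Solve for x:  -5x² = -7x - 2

x = -0.2434 or x = 1.6434

Rearrange to standard form: -5x² + 7x + 2 = 0.
Discriminant: (7)² − 4·(-5)·2 = 89.
Quadratic formula: x = (-7 ± √89) / (-10).
So x = 7/10 - √(89)/10 ≈ -0.2434 or x = 7/10 + √(89)/10 ≈ 1.6434.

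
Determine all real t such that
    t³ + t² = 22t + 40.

t = -4 or t = -2 or t = 5

Rearrange: t³ + t² - 22t - 40 = 0.
Possible rational roots are divisors of -40. Testing t = 5 gives 0, so (t - 5) is a factor.
Divide: t³ + t² - 22t - 40 = (t - 5)(t² + 6t + 8).
Factor the quadratic: t = -2 or t = -4.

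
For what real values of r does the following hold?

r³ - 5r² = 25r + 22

Rearrange: r³ - 5r² - 25r - 22 = 0.
Possible rational roots are divisors of -22. Testing r = -2 gives 0, so (r + 2) is a factor.
Divide: r³ - 5r² - 25r - 22 = (r + 2)(r² - 7r - 11).
Apply the quadratic formula to r² - 7r - 11 = 0: r = (7 ± √93)/2, i.e. r ≈ 8.3218 or r ≈ -1.3218.

r = -2 or r = -1.3218 or r = 8.3218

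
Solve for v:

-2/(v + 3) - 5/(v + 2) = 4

v = -4.1754 or v = -2.5746

Multiply both sides by (v + 3)(v + 2):
-2(v + 2) - 5(v + 3) = 4(v + 3)(v + 2).
Expand and collect terms: 4v² + 27v + 43 = 0.
By the quadratic formula, v = (-27 ± √41) / 8, so v ≈ -2.5746 or v ≈ -4.1754.
Neither value makes a denominator zero (v ≠ -3, v ≠ -2), so both are valid.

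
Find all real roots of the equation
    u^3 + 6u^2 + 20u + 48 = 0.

Possible rational roots are divisors of 48. Testing u = -4 gives 0, so (u + 4) is a factor.
Divide: u^3 + 6u^2 + 20u + 48 = (u + 4)(u^2 + 2u + 12).
The quadratic u^2 + 2u + 12 has discriminant -44 < 0, so no further real roots.

u = -4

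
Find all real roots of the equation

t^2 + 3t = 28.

Bring every term to one side: t^2 + 3t - 28 = 0.
Factor: (t + 7)(t - 4) = 0.
So t = -7 or t = 4.

t = -7 or t = 4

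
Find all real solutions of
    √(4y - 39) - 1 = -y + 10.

Isolate the radical: √(4y - 39) = -y + 11.
Square both sides: 4y - 39 = (-y + 11)².
Expand and rearrange: y² - 26y + 160 = 0.
Solving gives y = 16 or y = 10.
Check each candidate in the original equation:
  y = 16: √(25) = 5, while -y + 11 = -5 — extraneous.
  y = 10: √(1) = 1, while -y + 11 = 1 — valid.

y = 10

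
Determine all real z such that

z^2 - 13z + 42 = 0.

z = 6 or z = 7

Factor: (z - 7)(z - 6) = 0.
So z = 7 or z = 6.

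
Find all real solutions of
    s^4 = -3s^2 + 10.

Let u = s^2. The equation becomes u^2 + 3u - 10 = 0.
Factor: (u + 5)(u - 2) = 0, so u = -5 or u = 2.
s^2 = -5 < 0 has no real solution.
s^2 = 2 gives s = +/-sqrt(2) ~= +/-1.4142.

s = -1.4142 or s = 1.4142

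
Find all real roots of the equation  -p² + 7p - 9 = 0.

Discriminant: (7)² − 4·(-1)·(-9) = 13.
Quadratic formula: p = (-7 ± √13) / (-2).
So p = 7/2 - √(13)/2 ≈ 1.6972 or p = √(13)/2 + 7/2 ≈ 5.3028.

p = 1.6972 or p = 5.3028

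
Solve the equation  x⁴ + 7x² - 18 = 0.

Let u = x². The equation becomes u² + 7u - 18 = 0.
Factor: (u - 2)(u + 9) = 0, so u = 2 or u = -9.
x² = 2 gives x = ±√(2) ≈ ±1.4142.
x² = -9 < 0 has no real solution.

x = -1.4142 or x = 1.4142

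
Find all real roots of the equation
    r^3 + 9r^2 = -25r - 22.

Rearrange: r^3 + 9r^2 + 25r + 22 = 0.
Possible rational roots are divisors of 22. Testing r = -2 gives 0, so (r + 2) is a factor.
Divide: r^3 + 9r^2 + 25r + 22 = (r + 2)(r^2 + 7r + 11).
Apply the quadratic formula to r^2 + 7r + 11 = 0: r = (-7 +/- sqrt(5))/2, i.e. r ~= -2.382 or r ~= -4.618.

r = -4.618 or r = -2.382 or r = -2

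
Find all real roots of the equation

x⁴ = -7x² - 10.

No real solutions.

Let u = x². The equation becomes u² + 7u + 10 = 0.
Factor: (u + 2)(u + 5) = 0, so u = -2 or u = -5.
x² = -2 < 0 has no real solution.
x² = -5 < 0 has no real solution.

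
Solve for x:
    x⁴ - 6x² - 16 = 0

Let u = x². The equation becomes u² - 6u - 16 = 0.
Factor: (u + 2)(u - 8) = 0, so u = -2 or u = 8.
x² = -2 < 0 has no real solution.
x² = 8 gives x = ±2·√(2) ≈ ±2.8284.

x = -2.8284 or x = 2.8284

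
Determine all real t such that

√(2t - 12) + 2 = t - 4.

Isolate the radical: √(2t - 12) = t - 6.
Square both sides: 2t - 12 = (t - 6)².
Expand and rearrange: t² - 14t + 48 = 0.
Solving gives t = 8 or t = 6.
Check each candidate in the original equation:
  t = 8: √(4) = 2, while t - 6 = 2 — valid.
  t = 6: √(0) = 0, while t - 6 = 0 — valid.

t = 6 or t = 8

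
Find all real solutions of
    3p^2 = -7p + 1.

p = -2.4684 or p = 0.135

Rearrange to standard form: 3p^2 + 7p - 1 = 0.
Discriminant: (7)^2 - 4*3*(-1) = 61.
Quadratic formula: p = (-7 +/- sqrt(61)) / 6.
So p = -7/6 + sqrt(61)/6 ~= 0.135 or p = -sqrt(61)/6 - 7/6 ~= -2.4684.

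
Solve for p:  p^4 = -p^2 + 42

p = -2.4495 or p = 2.4495

Let u = p^2. The equation becomes u^2 + u - 42 = 0.
Factor: (u + 7)(u - 6) = 0, so u = -7 or u = 6.
p^2 = -7 < 0 has no real solution.
p^2 = 6 gives p = +/-sqrt(6) ~= +/-2.4495.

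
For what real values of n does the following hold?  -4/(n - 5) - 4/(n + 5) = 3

n = -6.5081 or n = 3.8414

Multiply both sides by (n - 5)(n + 5):
-4(n + 5) - 4(n - 5) = 3(n - 5)(n + 5).
Expand and collect terms: 3n^2 + 8n - 75 = 0.
By the quadratic formula, n = (-8 +/- sqrt(964)) / 6, so n ~= 3.8414 or n ~= -6.5081.
Neither value makes a denominator zero (n != 5, n != -5), so both are valid.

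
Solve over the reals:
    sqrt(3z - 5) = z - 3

z = 7

Square both sides: 3z - 5 = (z - 3)^2.
Expand and rearrange: z^2 - 9z + 14 = 0.
Solving gives z = 7 or z = 2.
Check each candidate in the original equation:
  z = 7: sqrt(16) = 4, while z - 3 = 4 — valid.
  z = 2: sqrt(1) = 1, while z - 3 = -1 — extraneous.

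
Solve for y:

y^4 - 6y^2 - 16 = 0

Let u = y^2. The equation becomes u^2 - 6u - 16 = 0.
Factor: (u - 8)(u + 2) = 0, so u = 8 or u = -2.
y^2 = 8 gives y = +/-2*sqrt(2) ~= +/-2.8284.
y^2 = -2 < 0 has no real solution.

y = -2.8284 or y = 2.8284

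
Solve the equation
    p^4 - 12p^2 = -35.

Let u = p^2. The equation becomes u^2 - 12u + 35 = 0.
Factor: (u - 7)(u - 5) = 0, so u = 7 or u = 5.
p^2 = 7 gives p = +/-sqrt(7) ~= +/-2.6458.
p^2 = 5 gives p = +/-sqrt(5) ~= +/-2.2361.

p = -2.6458 or p = -2.2361 or p = 2.2361 or p = 2.6458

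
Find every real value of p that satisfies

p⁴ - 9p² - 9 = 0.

Let u = p². The equation becomes u² - 9u - 9 = 0.
By the quadratic formula, u = 9/2 + 3·√(13)/2 or u = 9/2 - 3·√(13)/2.
p² = 9/2 + 3·√(13)/2 gives p = ±√(9/2 + 3·√(13)/2) ≈ ±3.1477.
p² = 9/2 - 3·√(13)/2 < 0 has no real solution.

p = -3.1477 or p = 3.1477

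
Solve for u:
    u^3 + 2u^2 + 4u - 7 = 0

Possible rational roots are divisors of -7. Testing u = 1 gives 0, so (u - 1) is a factor.
Divide: u^3 + 2u^2 + 4u - 7 = (u - 1)(u^2 + 3u + 7).
The quadratic u^2 + 3u + 7 has discriminant -19 < 0, so no further real roots.

u = 1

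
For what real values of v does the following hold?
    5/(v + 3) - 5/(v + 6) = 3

v = -7.1926 or v = -1.8074

Multiply both sides by (v + 3)(v + 6):
5(v + 6) - 5(v + 3) = 3(v + 3)(v + 6).
Expand and collect terms: 3v^2 + 27v + 39 = 0.
By the quadratic formula, v = (-27 +/- sqrt(261)) / 6, so v ~= -1.8074 or v ~= -7.1926.
Neither value makes a denominator zero (v != -3, v != -6), so both are valid.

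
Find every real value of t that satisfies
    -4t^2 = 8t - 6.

t = -2.5811 or t = 0.5811

Rearrange to standard form: -4t^2 - 8t + 6 = 0.
Discriminant: (-8)^2 - 4*(-4)*6 = 160.
Quadratic formula: t = (8 +/- sqrt(160)) / (-8).
So t = -sqrt(10)/2 - 1 ~= -2.5811 or t = -1 + sqrt(10)/2 ~= 0.5811.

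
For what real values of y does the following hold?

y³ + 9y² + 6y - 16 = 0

Possible rational roots are divisors of -16. Testing y = -2 gives 0, so (y + 2) is a factor.
Divide: y³ + 9y² + 6y - 16 = (y + 2)(y² + 7y - 8).
Factor the quadratic: y = 1 or y = -8.

y = -8 or y = -2 or y = 1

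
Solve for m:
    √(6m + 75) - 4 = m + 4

m = 1

Isolate the radical: √(6m + 75) = m + 8.
Square both sides: 6m + 75 = (m + 8)².
Expand and rearrange: m² + 10m - 11 = 0.
Solving gives m = 1 or m = -11.
Check each candidate in the original equation:
  m = 1: √(81) = 9, while m + 8 = 9 — valid.
  m = -11: √(9) = 3, while m + 8 = -3 — extraneous.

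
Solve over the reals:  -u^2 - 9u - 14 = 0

u = -7 or u = -2

Factor: -1(u + 7)(u + 2) = 0.
So u = -7 or u = -2.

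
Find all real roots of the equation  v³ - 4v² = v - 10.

v = -1.4495 or v = 2 or v = 3.4495

Rearrange: v³ - 4v² - v + 10 = 0.
Possible rational roots are divisors of 10. Testing v = 2 gives 0, so (v - 2) is a factor.
Divide: v³ - 4v² - v + 10 = (v - 2)(v² - 2v - 5).
Apply the quadratic formula to v² - 2v - 5 = 0: v = (2 ± √24)/2, i.e. v ≈ 3.4495 or v ≈ -1.4495.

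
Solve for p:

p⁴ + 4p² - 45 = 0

Let u = p². The equation becomes u² + 4u - 45 = 0.
Factor: (u - 5)(u + 9) = 0, so u = 5 or u = -9.
p² = 5 gives p = ±√(5) ≈ ±2.2361.
p² = -9 < 0 has no real solution.

p = -2.2361 or p = 2.2361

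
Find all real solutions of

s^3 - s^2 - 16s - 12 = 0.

s = -3 or s = -0.8284 or s = 4.8284

Possible rational roots are divisors of -12. Testing s = -3 gives 0, so (s + 3) is a factor.
Divide: s^3 - s^2 - 16s - 12 = (s + 3)(s^2 - 4s - 4).
Apply the quadratic formula to s^2 - 4s - 4 = 0: s = (4 +/- sqrt(32))/2, i.e. s ~= 4.8284 or s ~= -0.8284.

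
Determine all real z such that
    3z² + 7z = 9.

Rearrange to standard form: 3z² + 7z - 9 = 0.
Discriminant: (7)² − 4·3·(-9) = 157.
Quadratic formula: z = (-7 ± √157) / 6.
So z = -7/6 + √(157)/6 ≈ 0.9217 or z = -√(157)/6 - 7/6 ≈ -3.255.

z = -3.255 or z = 0.9217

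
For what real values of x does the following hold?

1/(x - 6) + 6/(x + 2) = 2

Multiply both sides by (x - 6)(x + 2):
(x + 2) + 6(x - 6) = 2(x - 6)(x + 2).
Expand and collect terms: 2x² - 15x + 10 = 0.
By the quadratic formula, x = (15 ± √145) / 4, so x ≈ 6.7604 or x ≈ 0.7396.
Neither value makes a denominator zero (x ≠ 6, x ≠ -2), so both are valid.

x = 0.7396 or x = 6.7604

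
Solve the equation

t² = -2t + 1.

Rearrange to standard form: t² + 2t - 1 = 0.
Discriminant: (2)² − 4·1·(-1) = 8.
Quadratic formula: t = (-2 ± √8) / 2.
So t = -1 + √(2) ≈ 0.4142 or t = -√(2) - 1 ≈ -2.4142.

t = -2.4142 or t = 0.4142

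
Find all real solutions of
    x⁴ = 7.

x = -1.6266 or x = 1.6266

Let u = x². The equation becomes u² - 7 = 0.
By the quadratic formula, u = √(7) or u = -√(7).
x² = √(7) gives x = ±7^(1/4) ≈ ±1.6266.
x² = -√(7) < 0 has no real solution.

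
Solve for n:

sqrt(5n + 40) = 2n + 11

Square both sides: 5n + 40 = (2n + 11)^2.
Expand and rearrange: 4n^2 + 39n + 81 = 0.
Solving gives n = -3 or n = -6.75.
Check each candidate in the original equation:
  n = -3: sqrt(25) = 5, while 2n + 11 = 5 — valid.
  n = -6.75: sqrt(6.25) = 2.5, while 2n + 11 = -2.5 — extraneous.

n = -3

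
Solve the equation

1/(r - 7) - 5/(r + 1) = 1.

r = -5.6332 or r = 7.6332

Multiply both sides by (r - 7)(r + 1):
(r + 1) - 5(r - 7) = (r - 7)(r + 1).
Expand and collect terms: r^2 - 2r - 43 = 0.
By the quadratic formula, r = (2 +/- sqrt(176)) / 2, so r ~= 7.6332 or r ~= -5.6332.
Neither value makes a denominator zero (r != 7, r != -1), so both are valid.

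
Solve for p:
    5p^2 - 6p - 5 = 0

Discriminant: (-6)^2 - 4*5*(-5) = 136.
Quadratic formula: p = (6 +/- sqrt(136)) / 10.
So p = 3/5 + sqrt(34)/5 ~= 1.7662 or p = 3/5 - sqrt(34)/5 ~= -0.5662.

p = -0.5662 or p = 1.7662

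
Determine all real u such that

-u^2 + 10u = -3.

u = -0.2915 or u = 10.2915

Rearrange to standard form: -u^2 + 10u + 3 = 0.
Discriminant: (10)^2 - 4*(-1)*3 = 112.
Quadratic formula: u = (-10 +/- sqrt(112)) / (-2).
So u = 5 - 2*sqrt(7) ~= -0.2915 or u = 5 + 2*sqrt(7) ~= 10.2915.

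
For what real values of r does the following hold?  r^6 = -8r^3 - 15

Let u = r^3. The equation becomes u^2 + 8u + 15 = 0.
Factor: (u + 3)(u + 5) = 0, so u = -3 or u = -5.
r^3 = -3 gives r = -(3)^(1/3) ~= -1.4422.
r^3 = -5 gives r = -(5)^(1/3) ~= -1.71.

r = -1.71 or r = -1.4422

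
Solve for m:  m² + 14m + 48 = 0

m = -8 or m = -6

Factor: (m + 8)(m + 6) = 0.
So m = -8 or m = -6.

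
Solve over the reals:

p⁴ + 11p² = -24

Let u = p². The equation becomes u² + 11u + 24 = 0.
Factor: (u + 8)(u + 3) = 0, so u = -8 or u = -3.
p² = -8 < 0 has no real solution.
p² = -3 < 0 has no real solution.

No real solutions.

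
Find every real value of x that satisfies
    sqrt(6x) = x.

Square both sides: 6x = (x)^2.
Expand and rearrange: x^2 - 6x = 0.
Solving gives x = 6 or x = 0.
Check each candidate in the original equation:
  x = 6: sqrt(36) = 6, while x = 6 — valid.
  x = 0: sqrt(0) = 0, while x = 0 — valid.

x = 0 or x = 6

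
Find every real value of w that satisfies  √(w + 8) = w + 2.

Square both sides: w + 8 = (w + 2)².
Expand and rearrange: w² + 3w - 4 = 0.
Solving gives w = 1 or w = -4.
Check each candidate in the original equation:
  w = 1: √(9) = 3, while w + 2 = 3 — valid.
  w = -4: √(4) = 2, while w + 2 = -2 — extraneous.

w = 1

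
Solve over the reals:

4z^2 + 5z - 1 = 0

z = -1.4254 or z = 0.1754

Discriminant: (5)^2 - 4*4*(-1) = 41.
Quadratic formula: z = (-5 +/- sqrt(41)) / 8.
So z = -5/8 + sqrt(41)/8 ~= 0.1754 or z = -sqrt(41)/8 - 5/8 ~= -1.4254.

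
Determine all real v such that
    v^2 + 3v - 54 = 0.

Factor: (v + 9)(v - 6) = 0.
So v = -9 or v = 6.

v = -9 or v = 6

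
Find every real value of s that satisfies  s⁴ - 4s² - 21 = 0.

s = -2.6458 or s = 2.6458

Let u = s². The equation becomes u² - 4u - 21 = 0.
Factor: (u - 7)(u + 3) = 0, so u = 7 or u = -3.
s² = 7 gives s = ±√(7) ≈ ±2.6458.
s² = -3 < 0 has no real solution.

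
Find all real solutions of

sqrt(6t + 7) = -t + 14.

Square both sides: 6t + 7 = (-t + 14)^2.
Expand and rearrange: t^2 - 34t + 189 = 0.
Solving gives t = 27 or t = 7.
Check each candidate in the original equation:
  t = 27: sqrt(169) = 13, while -t + 14 = -13 — extraneous.
  t = 7: sqrt(49) = 7, while -t + 14 = 7 — valid.

t = 7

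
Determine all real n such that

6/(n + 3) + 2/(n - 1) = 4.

Multiply both sides by (n + 3)(n - 1):
6(n - 1) + 2(n + 3) = 4(n + 3)(n - 1).
Expand and collect terms: 4n² - 12 = 0.
By the quadratic formula, n = (0 ± √192) / 8, so n ≈ 1.7321 or n ≈ -1.7321.
Neither value makes a denominator zero (n ≠ -3, n ≠ 1), so both are valid.

n = -1.7321 or n = 1.7321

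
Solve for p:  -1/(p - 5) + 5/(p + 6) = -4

Multiply both sides by (p - 5)(p + 6):
-(p + 6) + 5(p - 5) = -4(p - 5)(p + 6).
Expand and collect terms: -4p^2 - 8p + 151 = 0.
By the quadratic formula, p = (8 +/- sqrt(2480)) / -8, so p ~= -7.2249 or p ~= 5.2249.
Neither value makes a denominator zero (p != 5, p != -6), so both are valid.

p = -7.2249 or p = 5.2249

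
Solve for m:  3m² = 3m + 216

m = -8 or m = 9

Bring every term to one side: 3m² - 3m - 216 = 0.
Factor: 3(m - 9)(m + 8) = 0.
So m = 9 or m = -8.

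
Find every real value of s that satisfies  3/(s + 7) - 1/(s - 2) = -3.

s = -7.9676 or s = 2.301

Multiply both sides by (s + 7)(s - 2):
3(s - 2) - (s + 7) = -3(s + 7)(s - 2).
Expand and collect terms: -3s² - 17s + 55 = 0.
By the quadratic formula, s = (17 ± √949) / -6, so s ≈ -7.9676 or s ≈ 2.301.
Neither value makes a denominator zero (s ≠ -7, s ≠ 2), so both are valid.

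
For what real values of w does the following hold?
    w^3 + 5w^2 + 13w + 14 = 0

Possible rational roots are divisors of 14. Testing w = -2 gives 0, so (w + 2) is a factor.
Divide: w^3 + 5w^2 + 13w + 14 = (w + 2)(w^2 + 3w + 7).
The quadratic w^2 + 3w + 7 has discriminant -19 < 0, so no further real roots.

w = -2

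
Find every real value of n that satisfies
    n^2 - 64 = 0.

Factor: (n + 8)(n - 8) = 0.
So n = -8 or n = 8.

n = -8 or n = 8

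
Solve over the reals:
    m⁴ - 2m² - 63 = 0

Let u = m². The equation becomes u² - 2u - 63 = 0.
Factor: (u - 9)(u + 7) = 0, so u = 9 or u = -7.
m² = 9 gives m = ±3.
m² = -7 < 0 has no real solution.

m = -3 or m = 3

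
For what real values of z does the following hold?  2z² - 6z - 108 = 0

Factor: 2(z + 6)(z - 9) = 0.
So z = -6 or z = 9.

z = -6 or z = 9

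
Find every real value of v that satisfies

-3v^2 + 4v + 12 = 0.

Discriminant: (4)^2 - 4*(-3)*12 = 160.
Quadratic formula: v = (-4 +/- sqrt(160)) / (-6).
So v = 2/3 - 2*sqrt(10)/3 ~= -1.4415 or v = 2/3 + 2*sqrt(10)/3 ~= 2.7749.

v = -1.4415 or v = 2.7749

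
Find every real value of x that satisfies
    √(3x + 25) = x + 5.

x = 0

Square both sides: 3x + 25 = (x + 5)².
Expand and rearrange: x² + 7x = 0.
Solving gives x = 0 or x = -7.
Check each candidate in the original equation:
  x = 0: √(25) = 5, while x + 5 = 5 — valid.
  x = -7: √(4) = 2, while x + 5 = -2 — extraneous.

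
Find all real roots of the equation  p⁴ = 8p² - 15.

Let u = p². The equation becomes u² - 8u + 15 = 0.
Factor: (u - 5)(u - 3) = 0, so u = 5 or u = 3.
p² = 5 gives p = ±√(5) ≈ ±2.2361.
p² = 3 gives p = ±√(3) ≈ ±1.7321.

p = -2.2361 or p = -1.7321 or p = 1.7321 or p = 2.2361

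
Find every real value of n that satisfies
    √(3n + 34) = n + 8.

n = -3

Square both sides: 3n + 34 = (n + 8)².
Expand and rearrange: n² + 13n + 30 = 0.
Solving gives n = -3 or n = -10.
Check each candidate in the original equation:
  n = -3: √(25) = 5, while n + 8 = 5 — valid.
  n = -10: √(4) = 2, while n + 8 = -2 — extraneous.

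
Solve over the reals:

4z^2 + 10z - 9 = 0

Discriminant: (10)^2 - 4*4*(-9) = 244.
Quadratic formula: z = (-10 +/- sqrt(244)) / 8.
So z = -5/4 + sqrt(61)/4 ~= 0.7026 or z = -sqrt(61)/4 - 5/4 ~= -3.2026.

z = -3.2026 or z = 0.7026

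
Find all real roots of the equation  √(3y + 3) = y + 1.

Square both sides: 3y + 3 = (y + 1)².
Expand and rearrange: y² - y - 2 = 0.
Solving gives y = 2 or y = -1.
Check each candidate in the original equation:
  y = 2: √(9) = 3, while y + 1 = 3 — valid.
  y = -1: √(0) = 0, while y + 1 = 0 — valid.

y = -1 or y = 2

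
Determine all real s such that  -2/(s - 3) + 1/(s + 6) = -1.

s = -6.831 or s = 4.831

Multiply both sides by (s - 3)(s + 6):
-2(s + 6) + (s - 3) = -(s - 3)(s + 6).
Expand and collect terms: -s^2 - 2s + 33 = 0.
By the quadratic formula, s = (2 +/- sqrt(136)) / -2, so s ~= -6.831 or s ~= 4.831.
Neither value makes a denominator zero (s != 3, s != -6), so both are valid.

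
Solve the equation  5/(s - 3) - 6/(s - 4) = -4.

Multiply both sides by (s - 3)(s - 4):
5(s - 4) - 6(s - 3) = -4(s - 3)(s - 4).
Expand and collect terms: -4s^2 + 29s - 46 = 0.
By the quadratic formula, s = (-29 +/- sqrt(105)) / -8, so s ~= 2.3441 or s ~= 4.9059.
Neither value makes a denominator zero (s != 3, s != 4), so both are valid.

s = 2.3441 or s = 4.9059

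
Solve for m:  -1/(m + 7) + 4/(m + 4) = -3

Multiply both sides by (m + 7)(m + 4):
-(m + 4) + 4(m + 7) = -3(m + 7)(m + 4).
Expand and collect terms: -3m² - 36m - 108 = 0.
This has the repeated root m = -6.
Neither value makes a denominator zero (m ≠ -7, m ≠ -4), so both are valid.

m = -6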